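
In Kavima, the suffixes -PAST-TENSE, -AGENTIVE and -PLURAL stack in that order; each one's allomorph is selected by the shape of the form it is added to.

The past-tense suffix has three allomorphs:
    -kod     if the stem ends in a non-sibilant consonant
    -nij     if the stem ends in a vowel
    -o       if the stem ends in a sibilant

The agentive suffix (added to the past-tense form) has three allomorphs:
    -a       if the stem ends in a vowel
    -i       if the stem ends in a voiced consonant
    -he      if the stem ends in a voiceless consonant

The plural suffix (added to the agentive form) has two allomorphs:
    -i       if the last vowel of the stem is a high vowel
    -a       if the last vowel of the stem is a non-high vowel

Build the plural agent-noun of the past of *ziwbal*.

ziwbalkodii

*ziwbal*: final sound = /l/, a non-sibilant consonant → -kod → *ziwbalkod*.
The final sound of the past-tense form *ziwbalkod* is /d/, which is a voiced consonant, so the agentive suffix is -i, giving *ziwbalkodi*.
The agentive form *ziwbalkodi* — last vowel /i/ (a high vowel) → -i → *ziwbalkodii*.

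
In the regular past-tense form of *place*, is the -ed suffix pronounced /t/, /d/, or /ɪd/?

The stem *place* ends in a voiceless consonant other than /t/.
The -ed suffix is realized as /ɪd/ after /t, d/; as /t/ after other voiceless consonants; and as /d/ after other voiced sounds.
So -ed on *place* is pronounced /t/.

/t/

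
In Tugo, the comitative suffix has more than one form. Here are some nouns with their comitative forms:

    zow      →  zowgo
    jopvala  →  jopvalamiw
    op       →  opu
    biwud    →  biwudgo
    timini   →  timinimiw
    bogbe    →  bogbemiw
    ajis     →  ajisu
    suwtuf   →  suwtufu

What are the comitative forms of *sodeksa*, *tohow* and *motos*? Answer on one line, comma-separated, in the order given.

The suffix is conditioned by the final sound: -u when the stem ends in a voiceless consonant (*op*, *ajis*, *suwtuf*); -go when the stem ends in a voiced consonant (*zow*, *biwud*); -miw when the stem ends in a vowel (*jopvala*, *timini*, *bogbe*).
The final sound of *sodeksa* is /a/, which is a vowel, so the suffix is -miw, giving *sodeksamiw*.
*tohow* — final sound /w/ (a voiced consonant) → -go → *tohowgo*.
The final sound of *motos* is /s/, which is a voiceless consonant, so the suffix is -u, giving *motosu*.

sodeksamiw, tohowgo, motosu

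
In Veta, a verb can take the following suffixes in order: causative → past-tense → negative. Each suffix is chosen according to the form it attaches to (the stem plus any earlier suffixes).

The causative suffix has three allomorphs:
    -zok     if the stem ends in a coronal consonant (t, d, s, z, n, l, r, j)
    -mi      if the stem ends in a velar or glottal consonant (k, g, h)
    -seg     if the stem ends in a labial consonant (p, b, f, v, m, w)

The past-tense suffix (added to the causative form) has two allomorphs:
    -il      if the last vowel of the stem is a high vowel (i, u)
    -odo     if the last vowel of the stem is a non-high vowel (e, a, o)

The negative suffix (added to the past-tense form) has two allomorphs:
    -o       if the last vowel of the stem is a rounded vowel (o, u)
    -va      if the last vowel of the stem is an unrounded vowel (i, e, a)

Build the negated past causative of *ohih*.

ohihmiilva

*ohih* — final consonant /h/ (velar/glottal) → -mi → *ohihmi*.
The last vowel of the causative form *ohihmi* is /i/, which is a high vowel, so the past-tense suffix is -il, giving *ohihmiil*.
The past-tense form *ohihmiil* — last vowel /i/ (an unrounded vowel) → -va → *ohihmiilva*.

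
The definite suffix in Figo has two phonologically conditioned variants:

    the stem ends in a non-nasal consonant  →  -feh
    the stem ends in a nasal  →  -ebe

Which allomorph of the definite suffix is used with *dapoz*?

*dapoz* — final consonant /z/ (non-nasal) → -feh.

-feh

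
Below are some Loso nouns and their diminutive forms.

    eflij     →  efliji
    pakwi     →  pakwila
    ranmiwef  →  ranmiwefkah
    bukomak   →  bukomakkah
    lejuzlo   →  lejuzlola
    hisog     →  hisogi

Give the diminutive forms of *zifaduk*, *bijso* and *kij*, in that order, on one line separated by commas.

zifadukkah, bijsola, kiji

The alternation tracks the final sound of the stem — -kah when the stem ends in a voiceless consonant (*ranmiwef*, *bukomak*); -i when the stem ends in a voiced consonant (*eflij*, *hisog*); -la when the stem ends in a vowel (*pakwi*, *lejuzlo*).
Since the final sound of *zifaduk* is /k/ (a voiceless consonant), it takes -kah, giving *zifadukkah*.
Since the final sound of *bijso* is /o/ (a vowel), it takes -la, giving *bijsola*.
*kij*: final sound = /j/, a voiced consonant → -i → *kiji*.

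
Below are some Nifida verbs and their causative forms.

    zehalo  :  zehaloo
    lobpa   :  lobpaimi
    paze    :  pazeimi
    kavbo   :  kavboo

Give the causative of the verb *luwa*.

The pattern is rounding harmony: -o when the last vowel of the stem is a rounded vowel (*zehalo*, *kavbo*); -imi when the last vowel of the stem is an unrounded vowel (*lobpa*, *paze*).
Since the last vowel of *luwa* is /a/ (an unrounded vowel), it takes -imi, giving *luwaimi*.

luwaimi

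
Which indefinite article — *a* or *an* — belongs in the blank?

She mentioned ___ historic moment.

a

The indefinite article is chosen by the initial *sound* of the following word, not its spelling.
*historic* begins with the sound /h/ (h is pronounced in standard usage) — a consonant sound.
So the article is *a*: She mentioned a historic moment.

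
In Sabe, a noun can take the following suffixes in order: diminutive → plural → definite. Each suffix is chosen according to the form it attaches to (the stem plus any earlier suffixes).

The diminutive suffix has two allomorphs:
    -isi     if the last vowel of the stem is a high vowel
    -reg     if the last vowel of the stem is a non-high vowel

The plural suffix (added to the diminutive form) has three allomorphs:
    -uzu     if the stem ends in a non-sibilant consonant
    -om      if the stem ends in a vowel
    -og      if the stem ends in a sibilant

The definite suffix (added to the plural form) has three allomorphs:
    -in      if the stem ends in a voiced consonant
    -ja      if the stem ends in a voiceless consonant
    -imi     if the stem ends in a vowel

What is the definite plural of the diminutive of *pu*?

puisiomin

*pu* — last vowel /u/ (a high vowel) → -isi → *puisi*.
The diminutive form *puisi*: final sound = /i/, a vowel → -om → *puisiom*.
Since the final sound of the plural form *puisiom* is /m/ (a voiced consonant), it takes -in, giving *puisiomin*.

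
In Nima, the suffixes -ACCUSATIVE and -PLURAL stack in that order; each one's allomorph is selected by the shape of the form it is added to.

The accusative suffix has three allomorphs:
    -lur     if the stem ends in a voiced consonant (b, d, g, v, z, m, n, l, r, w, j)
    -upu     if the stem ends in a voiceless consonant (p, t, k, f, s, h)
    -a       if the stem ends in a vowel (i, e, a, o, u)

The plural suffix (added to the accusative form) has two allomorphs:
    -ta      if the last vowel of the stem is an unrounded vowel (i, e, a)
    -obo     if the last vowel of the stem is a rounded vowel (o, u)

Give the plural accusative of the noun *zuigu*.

zuiguata

The final sound of *zuigu* is /u/, which is a vowel, so the accusative suffix is -a, giving *zuigua*.
Since the last vowel of the accusative form *zuigua* is /a/ (an unrounded vowel), it takes -ta, giving *zuiguata*.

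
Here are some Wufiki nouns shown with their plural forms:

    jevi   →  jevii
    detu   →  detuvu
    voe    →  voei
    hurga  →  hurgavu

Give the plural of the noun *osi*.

osii

Looking at the last vowel of each stem: -i when the last vowel of the stem is a front vowel (*jevi*, *voe*); -vu when the last vowel of the stem is a back vowel (*detu*, *hurga*).
*osi*: last vowel = /i/, a front vowel → -i → *osii*.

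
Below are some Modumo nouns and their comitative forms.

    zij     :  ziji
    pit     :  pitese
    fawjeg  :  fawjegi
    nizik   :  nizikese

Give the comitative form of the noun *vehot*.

vehotese

The suffix is conditioned by the final consonant: -ese when the stem ends in a voiceless consonant (*pit*, *nizik*); -i when the stem ends in a voiced consonant (*zij*, *fawjeg*).
*vehot* — final consonant /t/ (voiceless) → -ese → *vehotese*.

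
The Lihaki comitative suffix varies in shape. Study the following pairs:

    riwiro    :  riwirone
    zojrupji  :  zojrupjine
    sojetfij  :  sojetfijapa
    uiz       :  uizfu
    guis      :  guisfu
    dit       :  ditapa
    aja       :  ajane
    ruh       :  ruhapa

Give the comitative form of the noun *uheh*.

uhehapa

Looking at the final sound of each stem: -fu when the stem ends in a sibilant (*uiz*, *guis*); -apa when the stem ends in a non-sibilant consonant (*sojetfij*, *dit*, *ruh*); -ne when the stem ends in a vowel (*riwiro*, *zojrupji*, *aja*).
*uheh*: final sound = /h/, a non-sibilant consonant → -apa → *uhehapa*.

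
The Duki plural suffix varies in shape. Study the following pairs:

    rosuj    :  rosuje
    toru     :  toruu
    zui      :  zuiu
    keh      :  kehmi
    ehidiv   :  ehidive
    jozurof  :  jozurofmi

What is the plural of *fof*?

Looking at the final sound of each stem: -mi when the stem ends in a voiceless consonant (*keh*, *jozurof*); -e when the stem ends in a voiced consonant (*rosuj*, *ehidiv*); -u when the stem ends in a vowel (*toru*, *zui*).
Since the final sound of *fof* is /f/ (a voiceless consonant), it takes -mi, giving *fofmi*.

fofmi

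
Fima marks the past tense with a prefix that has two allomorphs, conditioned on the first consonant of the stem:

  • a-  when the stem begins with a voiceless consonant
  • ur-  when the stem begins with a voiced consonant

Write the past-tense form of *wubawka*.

urwubawka

*wubawka*: first consonant = /w/, voiced → ur- → *urwubawka*.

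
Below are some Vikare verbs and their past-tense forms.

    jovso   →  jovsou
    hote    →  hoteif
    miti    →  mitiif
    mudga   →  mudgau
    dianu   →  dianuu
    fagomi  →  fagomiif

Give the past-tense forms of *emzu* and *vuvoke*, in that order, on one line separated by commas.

The pattern is front/back vowel harmony: -if when the last vowel of the stem is a front vowel (*hote*, *miti*, *fagomi*); -u when the last vowel of the stem is a back vowel (*jovso*, *mudga*, *dianu*).
*emzu*: last vowel = /u/, a back vowel → -u → *emzuu*.
The last vowel of *vuvoke* is /e/, which is a front vowel, so the suffix is -if, giving *vuvokeif*.

emzuu, vuvokeif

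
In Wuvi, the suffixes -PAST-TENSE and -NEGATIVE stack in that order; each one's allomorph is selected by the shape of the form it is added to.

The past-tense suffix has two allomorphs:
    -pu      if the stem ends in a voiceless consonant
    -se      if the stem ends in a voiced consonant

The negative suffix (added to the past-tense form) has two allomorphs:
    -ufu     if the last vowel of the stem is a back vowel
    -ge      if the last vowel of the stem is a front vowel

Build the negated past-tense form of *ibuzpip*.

ibuzpippuufu

*ibuzpip* — final consonant /p/ (voiceless) → -pu → *ibuzpippu*.
The past-tense form *ibuzpippu*: last vowel = /u/, a back vowel → -ufu → *ibuzpippuufu*.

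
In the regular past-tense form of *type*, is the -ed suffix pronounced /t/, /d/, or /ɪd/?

/t/

The stem *type* ends in a voiceless consonant other than /t/.
The -ed suffix is realized as /ɪd/ after /t, d/; as /t/ after other voiceless consonants; and as /d/ after other voiced sounds.
So -ed on *type* is pronounced /t/.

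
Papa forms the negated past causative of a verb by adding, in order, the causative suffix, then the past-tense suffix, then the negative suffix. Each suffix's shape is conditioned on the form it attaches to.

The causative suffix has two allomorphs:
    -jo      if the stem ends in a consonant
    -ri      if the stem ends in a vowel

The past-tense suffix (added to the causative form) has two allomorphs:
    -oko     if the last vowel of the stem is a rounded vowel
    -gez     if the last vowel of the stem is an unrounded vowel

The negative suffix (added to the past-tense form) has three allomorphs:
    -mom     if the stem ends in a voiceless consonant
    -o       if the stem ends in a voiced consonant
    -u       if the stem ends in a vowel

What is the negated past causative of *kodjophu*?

kodjophurigezo

The final sound of *kodjophu* is /u/, which is a vowel, so the causative suffix is -ri, giving *kodjophuri*.
Since the last vowel of the causative form *kodjophuri* is /i/ (an unrounded vowel), it takes -gez, giving *kodjophurigez*.
The past-tense form *kodjophurigez* — final sound /z/ (a voiced consonant) → -o → *kodjophurigezo*.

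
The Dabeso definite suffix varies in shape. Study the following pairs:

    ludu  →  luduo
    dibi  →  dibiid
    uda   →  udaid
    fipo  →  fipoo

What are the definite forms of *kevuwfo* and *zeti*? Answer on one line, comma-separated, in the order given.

The suffix is conditioned by the last vowel: -o when the last vowel of the stem is a rounded vowel (*ludu*, *fipo*); -id when the last vowel of the stem is an unrounded vowel (*dibi*, *uda*).
Since the last vowel of *kevuwfo* is /o/ (a rounded vowel), it takes -o, giving *kevuwfoo*.
Since the last vowel of *zeti* is /i/ (an unrounded vowel), it takes -id, giving *zetiid*.

kevuwfoo, zetiid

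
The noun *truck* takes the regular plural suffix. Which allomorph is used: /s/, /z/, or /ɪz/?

/s/

The stem *truck* ends in a voiceless non-sibilant consonant.
The plural suffix surfaces as /ɪz/ after sibilants, /s/ after other voiceless consonants, and /z/ after other voiced sounds.
So the plural -s on *truck* is pronounced /s/.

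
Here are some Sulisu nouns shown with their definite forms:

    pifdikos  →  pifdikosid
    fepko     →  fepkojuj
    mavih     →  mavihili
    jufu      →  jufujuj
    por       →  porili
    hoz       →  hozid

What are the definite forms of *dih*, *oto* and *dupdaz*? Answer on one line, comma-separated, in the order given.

Looking at the final sound of each stem: -id when the stem ends in a sibilant (*pifdikos*, *hoz*); -ili when the stem ends in a non-sibilant consonant (*mavih*, *por*); -juj when the stem ends in a vowel (*fepko*, *jufu*).
*dih*: final sound = /h/, a non-sibilant consonant → -ili → *dihili*.
*oto* — final sound /o/ (a vowel) → -juj → *otojuj*.
*dupdaz* — final sound /z/ (a sibilant) → -id → *dupdazid*.

dihili, otojuj, dupdazid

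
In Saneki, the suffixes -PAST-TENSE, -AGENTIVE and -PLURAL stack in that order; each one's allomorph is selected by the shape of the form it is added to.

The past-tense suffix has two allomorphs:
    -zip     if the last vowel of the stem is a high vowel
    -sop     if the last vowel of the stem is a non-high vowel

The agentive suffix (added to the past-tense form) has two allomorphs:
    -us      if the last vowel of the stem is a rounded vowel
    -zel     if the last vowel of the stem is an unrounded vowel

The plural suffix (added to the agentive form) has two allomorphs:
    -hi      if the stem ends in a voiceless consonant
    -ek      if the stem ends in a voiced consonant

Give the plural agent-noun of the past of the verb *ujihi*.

ujihizipzelek

The last vowel of *ujihi* is /i/, which is a high vowel, so the past-tense suffix is -zip, giving *ujihizip*.
The past-tense form *ujihizip* — last vowel /i/ (an unrounded vowel) → -zel → *ujihizipzel*.
The agentive form *ujihizipzel*: final consonant = /l/, voiced → -ek → *ujihizipzelek*.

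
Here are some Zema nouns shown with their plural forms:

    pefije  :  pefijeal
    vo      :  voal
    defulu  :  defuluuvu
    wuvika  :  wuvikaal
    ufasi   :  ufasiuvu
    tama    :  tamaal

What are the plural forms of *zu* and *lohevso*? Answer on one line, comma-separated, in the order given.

The alternation tracks the last vowel of the stem — -uvu when the last vowel of the stem is a high vowel (*defulu*, *ufasi*); -al when the last vowel of the stem is a non-high vowel (*pefije*, *vo*, *wuvika*, *tama*).
*zu*: last vowel = /u/, a high vowel → -uvu → *zuuvu*.
*lohevso* — last vowel /o/ (a non-high vowel) → -al → *lohevsoal*.

zuuvu, lohevsoal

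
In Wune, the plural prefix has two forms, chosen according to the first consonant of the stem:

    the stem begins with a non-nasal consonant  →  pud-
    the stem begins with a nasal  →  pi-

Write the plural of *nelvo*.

Since the first consonant of *nelvo* is /n/ (a nasal), it takes pi-, giving *pinelvo*.

pinelvo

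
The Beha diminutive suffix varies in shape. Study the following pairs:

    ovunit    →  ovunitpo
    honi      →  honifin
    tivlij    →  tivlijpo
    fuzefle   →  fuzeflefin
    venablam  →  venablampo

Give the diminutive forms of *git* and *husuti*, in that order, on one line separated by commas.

gitpo, husutifin

Looking at the final sound of each stem: -po when the stem ends in a consonant (*ovunit*, *tivlij*, *venablam*); -fin when the stem ends in a vowel (*honi*, *fuzefle*).
*git* — final sound /t/ (a consonant) → -po → *gitpo*.
The final sound of *husuti* is /i/, which is a vowel, so the suffix is -fin, giving *husutifin*.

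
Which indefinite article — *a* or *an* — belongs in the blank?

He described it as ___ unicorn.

a

The indefinite article is chosen by the initial *sound* of the following word, not its spelling.
*unicorn* begins with the sound /juː/ (u pronounced /juː/) — a consonant sound.
So the article is *a*: He described it as a unicorn.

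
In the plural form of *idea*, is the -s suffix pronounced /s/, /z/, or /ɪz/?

The stem *idea* ends in a voiced non-sibilant sound.
The plural suffix surfaces as /ɪz/ after sibilants, /s/ after other voiceless consonants, and /z/ after other voiced sounds.
So the plural -s on *idea* is pronounced /z/.

/z/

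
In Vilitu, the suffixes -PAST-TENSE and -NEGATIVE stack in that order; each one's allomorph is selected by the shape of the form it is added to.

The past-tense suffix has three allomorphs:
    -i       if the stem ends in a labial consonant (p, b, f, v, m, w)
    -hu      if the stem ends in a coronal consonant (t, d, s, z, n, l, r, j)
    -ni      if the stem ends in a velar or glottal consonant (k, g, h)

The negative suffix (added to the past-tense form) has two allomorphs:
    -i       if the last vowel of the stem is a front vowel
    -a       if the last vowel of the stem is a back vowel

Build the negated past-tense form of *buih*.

buihnii

*buih*: final consonant = /h/, velar/glottal → -ni → *buihni*.
The past-tense form *buihni*: last vowel = /i/, a front vowel → -i → *buihnii*.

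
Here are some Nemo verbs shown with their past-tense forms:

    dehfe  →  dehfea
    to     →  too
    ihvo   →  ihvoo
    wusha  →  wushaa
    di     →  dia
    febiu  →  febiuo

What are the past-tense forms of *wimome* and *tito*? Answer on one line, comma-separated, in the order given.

wimomea, titoo

The pattern is rounding harmony: -o when the last vowel of the stem is a rounded vowel (*to*, *ihvo*, *febiu*); -a when the last vowel of the stem is an unrounded vowel (*dehfe*, *wusha*, *di*).
*wimome* — last vowel /e/ (an unrounded vowel) → -a → *wimomea*.
*tito* — last vowel /o/ (a rounded vowel) → -o → *titoo*.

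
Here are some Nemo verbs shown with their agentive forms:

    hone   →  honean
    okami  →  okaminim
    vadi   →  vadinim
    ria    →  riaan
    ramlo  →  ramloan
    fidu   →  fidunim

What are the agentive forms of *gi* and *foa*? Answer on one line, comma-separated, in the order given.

ginim, foaan

Looking at the last vowel of each stem: -nim when the last vowel of the stem is a high vowel (*okami*, *vadi*, *fidu*); -an when the last vowel of the stem is a non-high vowel (*hone*, *ria*, *ramlo*).
The last vowel of *gi* is /i/, which is a high vowel, so the suffix is -nim, giving *ginim*.
Since the last vowel of *foa* is /a/ (a non-high vowel), it takes -an, giving *foaan*.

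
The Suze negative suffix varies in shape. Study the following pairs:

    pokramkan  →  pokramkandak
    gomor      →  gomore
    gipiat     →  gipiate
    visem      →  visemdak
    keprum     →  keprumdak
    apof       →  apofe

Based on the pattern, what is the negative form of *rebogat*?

The pattern is nasality of the final consonant: -dak when the stem ends in a nasal (*pokramkan*, *visem*, *keprum*); -e when the stem ends in a non-nasal consonant (*gomor*, *gipiat*, *apof*).
*rebogat*: final consonant = /t/, non-nasal → -e → *rebogate*.

rebogate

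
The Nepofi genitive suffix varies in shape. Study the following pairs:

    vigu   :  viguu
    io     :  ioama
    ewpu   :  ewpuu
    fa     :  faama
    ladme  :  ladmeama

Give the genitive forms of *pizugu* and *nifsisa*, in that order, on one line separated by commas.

pizuguu, nifsisaama

The pattern is height harmony: -u when the last vowel of the stem is a high vowel (*vigu*, *ewpu*); -ama when the last vowel of the stem is a non-high vowel (*io*, *fa*, *ladme*).
*pizugu* — last vowel /u/ (a high vowel) → -u → *pizuguu*.
Since the last vowel of *nifsisa* is /a/ (a non-high vowel), it takes -ama, giving *nifsisaama*.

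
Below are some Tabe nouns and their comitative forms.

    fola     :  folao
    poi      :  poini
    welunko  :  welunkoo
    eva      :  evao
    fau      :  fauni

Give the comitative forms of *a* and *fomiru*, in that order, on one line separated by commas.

Looking at the last vowel of each stem: -ni when the last vowel of the stem is a high vowel (*poi*, *fau*); -o when the last vowel of the stem is a non-high vowel (*fola*, *welunko*, *eva*).
Since the last vowel of *a* is /a/ (a non-high vowel), it takes -o, giving *ao*.
*fomiru*: last vowel = /u/, a high vowel → -ni → *fomiruni*.

ao, fomiruni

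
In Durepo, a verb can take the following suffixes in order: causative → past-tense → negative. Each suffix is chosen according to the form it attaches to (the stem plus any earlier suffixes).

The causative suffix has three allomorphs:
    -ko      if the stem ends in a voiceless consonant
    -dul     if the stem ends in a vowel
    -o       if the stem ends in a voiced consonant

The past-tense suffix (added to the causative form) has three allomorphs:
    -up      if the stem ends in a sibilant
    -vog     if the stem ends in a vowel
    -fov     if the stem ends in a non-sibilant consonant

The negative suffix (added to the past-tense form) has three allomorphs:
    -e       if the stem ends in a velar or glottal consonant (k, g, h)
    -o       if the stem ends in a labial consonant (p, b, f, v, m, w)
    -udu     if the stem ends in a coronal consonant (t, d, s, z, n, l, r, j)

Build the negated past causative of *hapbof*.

hapbofkovoge

Since the final sound of *hapbof* is /f/ (a voiceless consonant), it takes -ko, giving *hapbofko*.
The final sound of the causative form *hapbofko* is /o/, which is a vowel, so the past-tense suffix is -vog, giving *hapbofkovog*.
The past-tense form *hapbofkovog* — final consonant /g/ (velar/glottal) → -e → *hapbofkovoge*.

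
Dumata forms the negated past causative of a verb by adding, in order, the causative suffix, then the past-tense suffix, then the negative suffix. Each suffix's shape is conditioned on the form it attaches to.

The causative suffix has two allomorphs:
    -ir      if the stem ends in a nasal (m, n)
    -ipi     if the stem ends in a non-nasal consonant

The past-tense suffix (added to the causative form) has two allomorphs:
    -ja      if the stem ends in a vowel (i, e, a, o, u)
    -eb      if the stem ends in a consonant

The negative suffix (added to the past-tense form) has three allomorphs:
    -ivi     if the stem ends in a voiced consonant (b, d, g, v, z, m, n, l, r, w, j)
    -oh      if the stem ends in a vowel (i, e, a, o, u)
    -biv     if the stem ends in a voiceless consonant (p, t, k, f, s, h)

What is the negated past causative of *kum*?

kumirebivi

*kum*: final consonant = /m/, a nasal → -ir → *kumir*.
The final sound of the causative form *kumir* is /r/, which is a consonant, so the past-tense suffix is -eb, giving *kumireb*.
The past-tense form *kumireb*: final sound = /b/, a voiced consonant → -ivi → *kumirebivi*.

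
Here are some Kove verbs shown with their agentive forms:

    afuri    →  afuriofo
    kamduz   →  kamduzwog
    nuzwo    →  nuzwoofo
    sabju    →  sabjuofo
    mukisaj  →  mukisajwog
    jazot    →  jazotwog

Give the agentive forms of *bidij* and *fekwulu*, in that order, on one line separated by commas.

bidijwog, fekwuluofo

The alternation tracks the final sound of the stem — -wog when the stem ends in a consonant (*kamduz*, *mukisaj*, *jazot*); -ofo when the stem ends in a vowel (*afuri*, *nuzwo*, *sabju*).
*bidij*: final sound = /j/, a consonant → -wog → *bidijwog*.
The final sound of *fekwulu* is /u/, which is a vowel, so the suffix is -ofo, giving *fekwuluofo*.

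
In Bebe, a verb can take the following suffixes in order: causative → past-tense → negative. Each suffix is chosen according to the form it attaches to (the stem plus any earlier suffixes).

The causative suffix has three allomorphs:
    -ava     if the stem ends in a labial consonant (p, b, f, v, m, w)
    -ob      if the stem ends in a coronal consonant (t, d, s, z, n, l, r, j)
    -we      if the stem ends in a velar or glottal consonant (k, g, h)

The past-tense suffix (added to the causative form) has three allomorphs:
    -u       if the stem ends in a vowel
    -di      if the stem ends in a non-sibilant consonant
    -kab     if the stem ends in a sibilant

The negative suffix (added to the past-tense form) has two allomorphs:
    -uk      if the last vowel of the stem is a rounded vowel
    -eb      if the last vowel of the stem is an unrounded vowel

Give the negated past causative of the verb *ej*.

Since the final consonant of *ej* is /j/ (coronal), it takes -ob, giving *ejob*.
The final sound of the causative form *ejob* is /b/, which is a non-sibilant consonant, so the past-tense suffix is -di, giving *ejobdi*.
Since the last vowel of the past-tense form *ejobdi* is /i/ (an unrounded vowel), it takes -eb, giving *ejobdieb*.

ejobdieb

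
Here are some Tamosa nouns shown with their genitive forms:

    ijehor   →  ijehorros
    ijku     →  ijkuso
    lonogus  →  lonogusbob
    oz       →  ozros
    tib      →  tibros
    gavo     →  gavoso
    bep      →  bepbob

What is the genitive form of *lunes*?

lunesbob

Looking at the final sound of each stem: -bob when the stem ends in a voiceless consonant (*lonogus*, *bep*); -ros when the stem ends in a voiced consonant (*ijehor*, *oz*, *tib*); -so when the stem ends in a vowel (*ijku*, *gavo*).
*lunes* — final sound /s/ (a voiceless consonant) → -bob → *lunesbob*.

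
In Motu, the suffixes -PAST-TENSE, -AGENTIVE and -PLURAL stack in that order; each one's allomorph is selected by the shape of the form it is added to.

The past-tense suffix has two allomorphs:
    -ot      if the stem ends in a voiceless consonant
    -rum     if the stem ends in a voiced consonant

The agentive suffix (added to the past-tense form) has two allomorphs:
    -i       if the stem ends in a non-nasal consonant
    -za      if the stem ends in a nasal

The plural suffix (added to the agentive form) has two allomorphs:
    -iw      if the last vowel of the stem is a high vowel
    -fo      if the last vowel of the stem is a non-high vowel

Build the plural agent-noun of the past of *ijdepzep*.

ijdepzepotiiw

*ijdepzep* — final consonant /p/ (voiceless) → -ot → *ijdepzepot*.
The final consonant of the past-tense form *ijdepzepot* is /t/, which is non-nasal, so the agentive suffix is -i, giving *ijdepzepoti*.
Since the last vowel of the agentive form *ijdepzepoti* is /i/ (a high vowel), it takes -iw, giving *ijdepzepotiiw*.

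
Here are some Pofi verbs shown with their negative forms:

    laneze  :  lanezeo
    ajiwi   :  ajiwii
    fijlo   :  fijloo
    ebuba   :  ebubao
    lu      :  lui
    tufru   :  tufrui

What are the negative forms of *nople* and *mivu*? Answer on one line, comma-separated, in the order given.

nopleo, mivui

The pattern is height harmony: -i when the last vowel of the stem is a high vowel (*ajiwi*, *lu*, *tufru*); -o when the last vowel of the stem is a non-high vowel (*laneze*, *fijlo*, *ebuba*).
*nople*: last vowel = /e/, a non-high vowel → -o → *nopleo*.
The last vowel of *mivu* is /u/, which is a high vowel, so the suffix is -i, giving *mivui*.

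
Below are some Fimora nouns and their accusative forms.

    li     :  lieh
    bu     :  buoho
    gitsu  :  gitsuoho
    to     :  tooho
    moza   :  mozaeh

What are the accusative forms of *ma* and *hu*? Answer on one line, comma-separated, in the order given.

The suffix is conditioned by the last vowel: -oho when the last vowel of the stem is a rounded vowel (*bu*, *gitsu*, *to*); -eh when the last vowel of the stem is an unrounded vowel (*li*, *moza*).
Since the last vowel of *ma* is /a/ (an unrounded vowel), it takes -eh, giving *maeh*.
The last vowel of *hu* is /u/, which is a rounded vowel, so the suffix is -oho, giving *huoho*.

maeh, huoho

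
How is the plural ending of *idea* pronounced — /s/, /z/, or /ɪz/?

/z/

The stem *idea* ends in a voiced non-sibilant sound.
The plural suffix surfaces as /ɪz/ after sibilants, /s/ after other voiceless consonants, and /z/ after other voiced sounds.
So the plural -s on *idea* is pronounced /z/.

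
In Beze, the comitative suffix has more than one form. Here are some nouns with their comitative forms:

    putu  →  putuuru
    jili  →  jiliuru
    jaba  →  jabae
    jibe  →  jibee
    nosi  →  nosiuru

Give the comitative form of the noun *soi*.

Looking at the last vowel of each stem: -uru when the last vowel of the stem is a high vowel (*putu*, *jili*, *nosi*); -e when the last vowel of the stem is a non-high vowel (*jaba*, *jibe*).
Since the last vowel of *soi* is /i/ (a high vowel), it takes -uru, giving *soiuru*.

soiuru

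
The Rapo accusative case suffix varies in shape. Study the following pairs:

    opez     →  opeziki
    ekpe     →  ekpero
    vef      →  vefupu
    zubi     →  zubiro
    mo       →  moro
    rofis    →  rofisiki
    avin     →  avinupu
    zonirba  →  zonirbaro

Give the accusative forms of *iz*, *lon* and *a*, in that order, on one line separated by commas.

iziki, lonupu, aro

Looking at the final sound of each stem: -iki when the stem ends in a sibilant (*opez*, *rofis*); -upu when the stem ends in a non-sibilant consonant (*vef*, *avin*); -ro when the stem ends in a vowel (*ekpe*, *zubi*, *mo*, *zonirba*).
The final sound of *iz* is /z/, which is a sibilant, so the suffix is -iki, giving *iziki*.
*lon*: final sound = /n/, a non-sibilant consonant → -upu → *lonupu*.
Since the final sound of *a* is /a/ (a vowel), it takes -ro, giving *aro*.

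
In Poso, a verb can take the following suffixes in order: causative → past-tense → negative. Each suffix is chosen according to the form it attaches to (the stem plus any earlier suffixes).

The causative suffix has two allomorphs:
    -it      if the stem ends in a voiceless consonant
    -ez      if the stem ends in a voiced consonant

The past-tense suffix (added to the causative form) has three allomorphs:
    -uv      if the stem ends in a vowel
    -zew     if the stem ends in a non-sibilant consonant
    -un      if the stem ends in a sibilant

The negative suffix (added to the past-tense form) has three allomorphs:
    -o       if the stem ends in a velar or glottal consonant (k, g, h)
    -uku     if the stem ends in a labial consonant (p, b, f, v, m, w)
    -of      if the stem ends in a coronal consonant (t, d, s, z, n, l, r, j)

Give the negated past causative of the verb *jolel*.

jolelezunof

Since the final consonant of *jolel* is /l/ (voiced), it takes -ez, giving *jolelez*.
The final sound of the causative form *jolelez* is /z/, which is a sibilant, so the past-tense suffix is -un, giving *jolelezun*.
The final consonant of the past-tense form *jolelezun* is /n/, which is coronal, so the negative suffix is -of, giving *jolelezunof*.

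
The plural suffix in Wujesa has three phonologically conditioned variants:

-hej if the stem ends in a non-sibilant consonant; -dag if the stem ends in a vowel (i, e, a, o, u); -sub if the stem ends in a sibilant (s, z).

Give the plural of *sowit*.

Since the final sound of *sowit* is /t/ (a non-sibilant consonant), it takes -hej, giving *sowithej*.

sowithej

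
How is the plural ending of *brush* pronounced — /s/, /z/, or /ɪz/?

The stem *brush* ends in a sibilant (/s, z, ʃ, ʒ, tʃ, dʒ/).
The plural suffix surfaces as /ɪz/ after sibilants, /s/ after other voiceless consonants, and /z/ after other voiced sounds.
So the plural -s on *brush* is pronounced /ɪz/.

/ɪz/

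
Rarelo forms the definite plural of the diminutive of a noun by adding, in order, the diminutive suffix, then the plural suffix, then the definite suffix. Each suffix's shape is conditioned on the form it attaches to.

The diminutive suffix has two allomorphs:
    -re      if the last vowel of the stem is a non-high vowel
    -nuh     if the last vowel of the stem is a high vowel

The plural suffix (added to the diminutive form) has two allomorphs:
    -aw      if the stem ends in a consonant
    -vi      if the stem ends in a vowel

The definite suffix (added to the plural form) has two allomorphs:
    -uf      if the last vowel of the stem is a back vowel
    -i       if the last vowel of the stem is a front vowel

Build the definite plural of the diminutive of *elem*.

elemrevii

*elem* — last vowel /e/ (a non-high vowel) → -re → *elemre*.
Since the final sound of the diminutive form *elemre* is /e/ (a vowel), it takes -vi, giving *elemrevi*.
The last vowel of the plural form *elemrevi* is /i/, which is a front vowel, so the definite suffix is -i, giving *elemrevii*.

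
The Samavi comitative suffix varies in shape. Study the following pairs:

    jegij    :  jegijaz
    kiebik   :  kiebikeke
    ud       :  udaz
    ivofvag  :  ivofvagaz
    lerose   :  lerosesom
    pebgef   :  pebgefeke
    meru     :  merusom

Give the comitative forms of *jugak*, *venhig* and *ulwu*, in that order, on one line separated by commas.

jugakeke, venhigaz, ulwusom

Looking at the final sound of each stem: -eke when the stem ends in a voiceless consonant (*kiebik*, *pebgef*); -az when the stem ends in a voiced consonant (*jegij*, *ud*, *ivofvag*); -som when the stem ends in a vowel (*lerose*, *meru*).
*jugak* — final sound /k/ (a voiceless consonant) → -eke → *jugakeke*.
*venhig* — final sound /g/ (a voiced consonant) → -az → *venhigaz*.
The final sound of *ulwu* is /u/, which is a vowel, so the suffix is -som, giving *ulwusom*.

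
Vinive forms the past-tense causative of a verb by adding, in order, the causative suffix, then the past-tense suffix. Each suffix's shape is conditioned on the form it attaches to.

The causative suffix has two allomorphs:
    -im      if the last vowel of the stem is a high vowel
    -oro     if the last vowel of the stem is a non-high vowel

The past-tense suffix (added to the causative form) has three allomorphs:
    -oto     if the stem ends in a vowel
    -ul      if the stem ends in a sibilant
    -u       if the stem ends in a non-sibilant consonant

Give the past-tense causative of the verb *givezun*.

givezunimu

*givezun* — last vowel /u/ (a high vowel) → -im → *givezunim*.
The causative form *givezunim* — final sound /m/ (a non-sibilant consonant) → -u → *givezunimu*.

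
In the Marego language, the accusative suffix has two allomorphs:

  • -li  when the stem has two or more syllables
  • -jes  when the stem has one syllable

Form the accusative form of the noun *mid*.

midjes

With one syllable, *mid* takes -jes → *midjes*.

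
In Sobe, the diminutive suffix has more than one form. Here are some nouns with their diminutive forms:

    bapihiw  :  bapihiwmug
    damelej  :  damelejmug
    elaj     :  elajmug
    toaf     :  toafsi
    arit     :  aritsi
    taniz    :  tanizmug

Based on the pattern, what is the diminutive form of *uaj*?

uajmug

Looking at the final consonant of each stem: -si when the stem ends in a voiceless consonant (*toaf*, *arit*); -mug when the stem ends in a voiced consonant (*bapihiw*, *damelej*, *elaj*, *taniz*).
*uaj* — final consonant /j/ (voiced) → -mug → *uajmug*.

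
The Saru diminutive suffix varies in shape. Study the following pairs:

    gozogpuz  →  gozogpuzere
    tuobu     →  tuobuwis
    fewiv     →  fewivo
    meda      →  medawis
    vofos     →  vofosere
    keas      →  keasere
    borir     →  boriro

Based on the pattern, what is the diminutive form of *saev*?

The suffix is conditioned by the final sound: -ere when the stem ends in a sibilant (*gozogpuz*, *vofos*, *keas*); -o when the stem ends in a non-sibilant consonant (*fewiv*, *borir*); -wis when the stem ends in a vowel (*tuobu*, *meda*).
*saev*: final sound = /v/, a non-sibilant consonant → -o → *saevo*.

saevo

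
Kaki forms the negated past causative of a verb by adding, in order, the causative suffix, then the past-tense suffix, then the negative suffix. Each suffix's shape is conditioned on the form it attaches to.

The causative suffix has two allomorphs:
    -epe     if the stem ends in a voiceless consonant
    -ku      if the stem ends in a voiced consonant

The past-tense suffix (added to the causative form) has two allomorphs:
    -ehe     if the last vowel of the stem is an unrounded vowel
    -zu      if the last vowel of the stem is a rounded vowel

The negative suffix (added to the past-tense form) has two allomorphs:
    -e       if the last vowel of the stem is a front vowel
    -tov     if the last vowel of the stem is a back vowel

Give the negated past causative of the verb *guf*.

*guf* — final consonant /f/ (voiceless) → -epe → *gufepe*.
Since the last vowel of the causative form *gufepe* is /e/ (an unrounded vowel), it takes -ehe, giving *gufepeehe*.
Since the last vowel of the past-tense form *gufepeehe* is /e/ (a front vowel), it takes -e, giving *gufepeehee*.

gufepeehee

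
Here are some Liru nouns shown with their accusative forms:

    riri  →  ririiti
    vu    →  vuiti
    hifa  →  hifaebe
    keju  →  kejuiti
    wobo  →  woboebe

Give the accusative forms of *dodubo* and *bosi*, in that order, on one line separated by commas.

doduboebe, bosiiti

The alternation tracks the last vowel of the stem — -iti when the last vowel of the stem is a high vowel (*riri*, *vu*, *keju*); -ebe when the last vowel of the stem is a non-high vowel (*hifa*, *wobo*).
*dodubo*: last vowel = /o/, a non-high vowel → -ebe → *doduboebe*.
*bosi*: last vowel = /i/, a high vowel → -iti → *bosiiti*.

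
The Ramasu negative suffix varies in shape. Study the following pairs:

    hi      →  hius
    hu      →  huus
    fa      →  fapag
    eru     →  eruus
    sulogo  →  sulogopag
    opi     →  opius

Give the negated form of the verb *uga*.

ugapag

The alternation tracks the last vowel of the stem — -us when the last vowel of the stem is a high vowel (*hi*, *hu*, *eru*, *opi*); -pag when the last vowel of the stem is a non-high vowel (*fa*, *sulogo*).
The last vowel of *uga* is /a/, which is a non-high vowel, so the suffix is -pag, giving *ugapag*.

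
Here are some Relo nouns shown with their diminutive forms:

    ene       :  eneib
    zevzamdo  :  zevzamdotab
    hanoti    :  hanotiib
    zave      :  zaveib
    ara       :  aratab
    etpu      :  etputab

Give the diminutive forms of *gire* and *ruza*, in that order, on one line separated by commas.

The suffix is conditioned by the last vowel: -ib when the last vowel of the stem is a front vowel (*ene*, *hanoti*, *zave*); -tab when the last vowel of the stem is a back vowel (*zevzamdo*, *ara*, *etpu*).
Since the last vowel of *gire* is /e/ (a front vowel), it takes -ib, giving *gireib*.
Since the last vowel of *ruza* is /a/ (a back vowel), it takes -tab, giving *ruzatab*.

gireib, ruzatab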